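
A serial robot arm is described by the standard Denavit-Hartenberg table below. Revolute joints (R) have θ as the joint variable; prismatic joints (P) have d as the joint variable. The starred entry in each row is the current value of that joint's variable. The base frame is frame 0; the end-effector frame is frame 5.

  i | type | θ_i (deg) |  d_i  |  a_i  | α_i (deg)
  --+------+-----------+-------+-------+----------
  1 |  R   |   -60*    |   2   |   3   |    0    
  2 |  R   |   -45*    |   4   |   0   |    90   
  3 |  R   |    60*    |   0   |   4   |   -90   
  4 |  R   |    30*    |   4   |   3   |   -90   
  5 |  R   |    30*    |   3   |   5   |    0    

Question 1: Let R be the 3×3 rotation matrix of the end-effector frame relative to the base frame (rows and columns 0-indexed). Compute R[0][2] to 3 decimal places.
End-effector z-axis (col 2 of R) = (0.9012,0.0173,-0.4330)
R[0][2] = 0.9012

0.901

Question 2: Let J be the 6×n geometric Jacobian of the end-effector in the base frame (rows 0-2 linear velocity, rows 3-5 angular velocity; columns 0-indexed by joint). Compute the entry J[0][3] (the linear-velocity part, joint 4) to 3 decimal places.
axis z_3 = (0.2241,0.8365,0.5000); lever o_n−o_3 = (5.7586,-2.7077,4.9486)
cross product → J_v[:, 3] = (5.4934,1.7701,-5.4240)
J_ω[:, 3] = z_3
entry J[0][3] = 5.4934

5.493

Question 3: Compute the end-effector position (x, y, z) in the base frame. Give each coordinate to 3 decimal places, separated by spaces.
6.741 -7.238 14.413

after link 1: o_1 = (1.5000, -2.5981, 2.0000)
after link 2: o_2 = (1.5000, -2.5981, 6.0000)
after link 3: o_3 = (0.9824, -4.5299, 9.4641)
after link 4: o_4 = (2.9916, -2.8269, 13.7141)
after link 5: o_5 = (6.7409, -7.2376, 14.4127)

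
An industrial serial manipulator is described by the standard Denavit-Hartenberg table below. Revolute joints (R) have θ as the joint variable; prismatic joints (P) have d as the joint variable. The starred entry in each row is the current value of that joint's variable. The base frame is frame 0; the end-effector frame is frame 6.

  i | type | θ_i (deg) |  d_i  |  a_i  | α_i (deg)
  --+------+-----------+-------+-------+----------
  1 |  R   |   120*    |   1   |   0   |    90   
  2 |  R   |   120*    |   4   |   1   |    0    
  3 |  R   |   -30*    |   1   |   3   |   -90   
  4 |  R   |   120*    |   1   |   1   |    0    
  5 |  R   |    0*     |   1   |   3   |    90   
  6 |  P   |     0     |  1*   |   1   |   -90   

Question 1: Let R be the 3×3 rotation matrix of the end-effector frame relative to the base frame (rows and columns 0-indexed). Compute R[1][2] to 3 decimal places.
End-effector z-axis (col 2 of R) = (0.5000,-0.8660,0.0000)
R[1][2] = -0.8660

-0.866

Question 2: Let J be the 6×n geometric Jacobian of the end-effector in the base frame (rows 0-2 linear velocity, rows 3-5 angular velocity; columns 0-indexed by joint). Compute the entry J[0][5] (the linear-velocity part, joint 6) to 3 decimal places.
prismatic axis z_5 = (-0.4330,-0.2500,0.8660)
J_v[:, 5] = z_5; J_ω[:, 5] = (0,0,0)
entry J[0][5] = -0.4330

-0.433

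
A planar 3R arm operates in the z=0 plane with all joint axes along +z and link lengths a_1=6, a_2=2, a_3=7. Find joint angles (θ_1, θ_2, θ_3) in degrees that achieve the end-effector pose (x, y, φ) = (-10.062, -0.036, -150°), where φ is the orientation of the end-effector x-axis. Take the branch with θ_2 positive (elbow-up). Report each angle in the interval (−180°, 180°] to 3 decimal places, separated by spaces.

120.000 120.006 -30.006

wrist centre = target − a_3·(cos φ, sin φ) = (-3.9998, 3.4640)
cos θ_2 = (27.9979−6²−2²)/(2·6·2) = -0.5001; θ_2 = 120.0059° (elbow-up)
β = atan2(3.4640,-3.9998) = 139.1062°; ψ = atan2(1.7319,4.9998) = 19.1062°
θ_1 = β − ψ = 120.0000°
θ_3 = φ − θ_1 − θ_2 = -30.0059° (wrapped to (-180°,180°])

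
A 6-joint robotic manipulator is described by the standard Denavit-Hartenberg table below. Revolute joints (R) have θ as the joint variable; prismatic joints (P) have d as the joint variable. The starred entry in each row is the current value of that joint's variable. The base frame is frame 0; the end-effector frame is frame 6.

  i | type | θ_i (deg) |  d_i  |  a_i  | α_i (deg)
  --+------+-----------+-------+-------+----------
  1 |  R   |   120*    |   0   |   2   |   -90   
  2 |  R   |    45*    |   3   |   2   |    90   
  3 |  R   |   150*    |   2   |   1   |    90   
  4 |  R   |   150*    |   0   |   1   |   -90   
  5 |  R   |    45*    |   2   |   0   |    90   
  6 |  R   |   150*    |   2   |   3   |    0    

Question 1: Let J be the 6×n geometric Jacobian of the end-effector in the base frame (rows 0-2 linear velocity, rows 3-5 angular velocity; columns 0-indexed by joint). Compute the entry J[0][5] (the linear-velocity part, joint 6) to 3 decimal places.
axis z_5 = (-0.7027,0.6047,-0.3750); lever o_n−o_5 = (-2.4305,-1.0379,-2.4526)
cross product → J_v[:, 5] = (-1.8722,-0.8119,2.1990)
J_ω[:, 5] = z_5
entry J[0][5] = -1.8722

-1.872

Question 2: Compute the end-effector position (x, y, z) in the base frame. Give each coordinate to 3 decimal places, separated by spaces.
-6.897 1.565 -3.854

after link 1: o_1 = (-1.0000, 1.7321, 0.0000)
after link 2: o_2 = (-4.3052, 1.4568, -1.4142)
after link 3: o_3 = (-5.1391, 1.9012, 0.6124)
after link 4: o_4 = (-5.2061, 2.8832, 0.4356)
after link 5: o_5 = (-4.4669, 2.6029, -1.4015)
after link 6: o_6 = (-6.8974, 1.5650, -3.8541)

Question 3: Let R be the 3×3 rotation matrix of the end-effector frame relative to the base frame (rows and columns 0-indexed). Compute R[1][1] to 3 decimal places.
-0.271

End-effector y-axis (col 1 of R) = (-0.6241,-0.2706,0.7330)
R[1][1] = -0.2706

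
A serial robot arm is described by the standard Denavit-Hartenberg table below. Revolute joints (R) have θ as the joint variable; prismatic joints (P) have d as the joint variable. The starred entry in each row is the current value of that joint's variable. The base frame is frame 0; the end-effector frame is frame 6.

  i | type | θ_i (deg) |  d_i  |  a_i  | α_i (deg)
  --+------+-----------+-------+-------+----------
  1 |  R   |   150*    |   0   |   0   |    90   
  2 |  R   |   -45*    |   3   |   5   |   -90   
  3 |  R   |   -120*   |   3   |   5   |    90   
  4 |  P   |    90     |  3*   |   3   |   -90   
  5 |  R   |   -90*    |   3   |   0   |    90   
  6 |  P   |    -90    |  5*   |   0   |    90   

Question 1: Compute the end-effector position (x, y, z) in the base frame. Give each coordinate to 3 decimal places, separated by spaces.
0.145 3.648 -0.284

after link 1: o_1 = (0.0000, 0.0000, 0.0000)
after link 2: o_2 = (-1.5619, 4.3658, -3.5355)
after link 3: o_3 = (0.2970, 8.2926, 0.3536)
after link 4: o_4 = (-0.6991, 7.1357, 4.3120)
after link 5: o_5 = (-2.9167, 5.4160, 3.2513)
after link 6: o_6 = (0.1452, 3.6482, -0.2842)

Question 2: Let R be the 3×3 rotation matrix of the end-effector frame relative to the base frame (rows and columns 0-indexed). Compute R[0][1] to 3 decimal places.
0.612

End-effector y-axis (col 1 of R) = (0.6124,-0.3536,-0.7071)
R[0][1] = 0.6124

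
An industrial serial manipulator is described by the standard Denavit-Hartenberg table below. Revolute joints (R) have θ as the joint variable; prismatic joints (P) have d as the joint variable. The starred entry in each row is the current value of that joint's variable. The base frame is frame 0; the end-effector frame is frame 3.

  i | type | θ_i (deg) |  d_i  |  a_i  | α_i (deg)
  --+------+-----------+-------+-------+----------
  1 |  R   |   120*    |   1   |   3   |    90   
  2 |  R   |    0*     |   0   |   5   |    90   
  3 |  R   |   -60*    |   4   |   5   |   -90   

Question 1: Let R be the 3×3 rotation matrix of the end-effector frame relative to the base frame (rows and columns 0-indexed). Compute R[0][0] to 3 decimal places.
End-effector x-axis (col 0 of R) = (-1.0000,0.0000,-0.0000)
R[0][0] = -1.0000

-1.000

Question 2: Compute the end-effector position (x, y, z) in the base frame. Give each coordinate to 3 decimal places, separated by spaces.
after link 1: o_1 = (-1.5000, 2.5981, 1.0000)
after link 2: o_2 = (-4.0000, 6.9282, 1.0000)
after link 3: o_3 = (-9.0000, 6.9282, -3.0000)

-9.000 6.928 -3.000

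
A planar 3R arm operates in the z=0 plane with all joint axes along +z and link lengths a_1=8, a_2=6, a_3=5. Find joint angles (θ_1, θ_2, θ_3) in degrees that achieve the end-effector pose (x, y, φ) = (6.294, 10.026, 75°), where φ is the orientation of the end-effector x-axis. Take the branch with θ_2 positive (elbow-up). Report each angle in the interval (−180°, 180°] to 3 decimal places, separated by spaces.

wrist centre = target − a_3·(cos φ, sin φ) = (4.9999, 5.1964)
cos θ_2 = (52.0013−8²−6²)/(2·8·6) = -0.5000; θ_2 = 119.9991° (elbow-up)
β = atan2(5.1964,4.9999) = 46.1039°; ψ = atan2(5.1962,5.0001) = 46.1019°
θ_1 = β − ψ = 0.0020°
θ_3 = φ − θ_1 − θ_2 = -45.0010° (wrapped to (-180°,180°])

0.002 119.999 -45.001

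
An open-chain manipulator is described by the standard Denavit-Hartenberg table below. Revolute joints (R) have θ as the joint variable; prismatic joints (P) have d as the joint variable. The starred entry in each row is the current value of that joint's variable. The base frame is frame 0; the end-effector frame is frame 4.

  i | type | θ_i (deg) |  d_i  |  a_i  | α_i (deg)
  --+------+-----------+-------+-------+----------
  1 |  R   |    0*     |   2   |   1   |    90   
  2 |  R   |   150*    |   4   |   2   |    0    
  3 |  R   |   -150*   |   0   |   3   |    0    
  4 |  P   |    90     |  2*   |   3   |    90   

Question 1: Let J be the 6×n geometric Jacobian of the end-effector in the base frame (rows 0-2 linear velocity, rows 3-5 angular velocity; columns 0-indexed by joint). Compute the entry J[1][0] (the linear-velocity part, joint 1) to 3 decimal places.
axis z_0 = ẑ; lever o_n−o_0 = (2.2679,-6.0000,6.0000)
cross product → J_v[:, 0] = (6.0000,2.2679,-0.0000)
J_ω[:, 0] = z_0
entry J[1][0] = 2.2679

2.268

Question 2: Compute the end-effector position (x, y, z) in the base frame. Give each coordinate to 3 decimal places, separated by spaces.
2.268 -6.000 6.000

after link 1: o_1 = (1.0000, 0.0000, 2.0000)
after link 2: o_2 = (-0.7321, -4.0000, 3.0000)
after link 3: o_3 = (2.2679, -4.0000, 3.0000)
after link 4: o_4 = (2.2679, -6.0000, 6.0000)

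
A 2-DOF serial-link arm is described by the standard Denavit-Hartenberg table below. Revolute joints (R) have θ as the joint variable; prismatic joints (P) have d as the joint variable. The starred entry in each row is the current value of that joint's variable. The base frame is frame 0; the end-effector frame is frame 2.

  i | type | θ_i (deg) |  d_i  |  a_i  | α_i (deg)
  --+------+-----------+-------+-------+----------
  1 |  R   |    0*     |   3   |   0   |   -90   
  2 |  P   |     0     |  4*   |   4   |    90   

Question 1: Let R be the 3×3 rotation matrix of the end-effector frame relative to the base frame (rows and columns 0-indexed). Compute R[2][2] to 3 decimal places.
End-effector z-axis (col 2 of R) = (0.0000,0.0000,1.0000)
R[2][2] = 1.0000

1.000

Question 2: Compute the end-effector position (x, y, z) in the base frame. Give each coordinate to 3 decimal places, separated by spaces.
after link 1: o_1 = (0.0000, 0.0000, 3.0000)
after link 2: o_2 = (4.0000, 4.0000, 3.0000)

4.000 4.000 3.000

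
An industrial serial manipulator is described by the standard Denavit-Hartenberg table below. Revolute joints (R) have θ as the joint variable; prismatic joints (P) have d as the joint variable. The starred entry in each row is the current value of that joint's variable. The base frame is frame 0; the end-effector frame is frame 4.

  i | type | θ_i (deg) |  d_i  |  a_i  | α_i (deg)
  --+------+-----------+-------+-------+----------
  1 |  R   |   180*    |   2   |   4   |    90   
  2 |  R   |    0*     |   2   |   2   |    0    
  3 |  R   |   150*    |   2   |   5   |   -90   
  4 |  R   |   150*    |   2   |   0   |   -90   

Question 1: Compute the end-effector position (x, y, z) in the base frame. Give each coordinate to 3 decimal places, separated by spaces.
-0.670 4.000 2.768

after link 1: o_1 = (-4.0000, 0.0000, 2.0000)
after link 2: o_2 = (-6.0000, 2.0000, 2.0000)
after link 3: o_3 = (-1.6699, 4.0000, 4.5000)
after link 4: o_4 = (-0.6699, 4.0000, 2.7679)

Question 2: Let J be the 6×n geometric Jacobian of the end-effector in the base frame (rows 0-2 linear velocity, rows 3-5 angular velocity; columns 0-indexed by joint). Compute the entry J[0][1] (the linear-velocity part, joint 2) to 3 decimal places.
0.768

axis z_1 = (0.0000,1.0000,0.0000); lever o_n−o_1 = (3.3301,4.0000,0.7679)
cross product → J_v[:, 1] = (0.7679,0.0000,-3.3301)
J_ω[:, 1] = z_1
entry J[0][1] = 0.7679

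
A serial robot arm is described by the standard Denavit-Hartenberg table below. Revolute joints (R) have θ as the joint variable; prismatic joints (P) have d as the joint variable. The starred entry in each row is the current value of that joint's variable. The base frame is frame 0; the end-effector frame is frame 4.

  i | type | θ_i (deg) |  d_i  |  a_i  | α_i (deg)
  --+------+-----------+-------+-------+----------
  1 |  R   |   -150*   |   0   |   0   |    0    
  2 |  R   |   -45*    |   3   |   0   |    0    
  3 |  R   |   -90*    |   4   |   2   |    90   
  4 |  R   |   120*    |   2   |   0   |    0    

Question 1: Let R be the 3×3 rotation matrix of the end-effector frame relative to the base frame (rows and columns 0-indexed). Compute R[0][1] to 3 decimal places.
End-effector y-axis (col 1 of R) = (-0.2241,-0.8365,-0.5000)
R[0][1] = -0.2241

-0.224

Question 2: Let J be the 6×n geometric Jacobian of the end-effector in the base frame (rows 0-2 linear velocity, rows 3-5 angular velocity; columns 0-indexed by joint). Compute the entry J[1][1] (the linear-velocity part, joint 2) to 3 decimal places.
axis z_1 = (0.0000,0.0000,1.0000); lever o_n−o_1 = (2.4495,1.4142,7.0000)
cross product → J_v[:, 1] = (-1.4142,2.4495,0.0000)
J_ω[:, 1] = z_1
entry J[1][1] = 2.4495

2.449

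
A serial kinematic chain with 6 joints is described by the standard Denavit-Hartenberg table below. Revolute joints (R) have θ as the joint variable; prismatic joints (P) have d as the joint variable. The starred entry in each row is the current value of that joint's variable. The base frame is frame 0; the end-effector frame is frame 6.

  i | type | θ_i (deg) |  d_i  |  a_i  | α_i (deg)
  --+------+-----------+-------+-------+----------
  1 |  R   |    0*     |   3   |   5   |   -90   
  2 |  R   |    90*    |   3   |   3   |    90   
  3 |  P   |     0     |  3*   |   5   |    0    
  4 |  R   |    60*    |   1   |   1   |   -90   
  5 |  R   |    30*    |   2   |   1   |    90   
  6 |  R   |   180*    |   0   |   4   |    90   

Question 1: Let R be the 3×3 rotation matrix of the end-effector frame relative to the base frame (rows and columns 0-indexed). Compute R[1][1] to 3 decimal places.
End-effector y-axis (col 1 of R) = (0.8660,0.4330,-0.2500)
R[1][1] = 0.4330

0.433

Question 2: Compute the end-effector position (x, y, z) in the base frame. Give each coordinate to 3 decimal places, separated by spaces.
10.500 2.616 -2.469

after link 1: o_1 = (5.0000, 0.0000, 3.0000)
after link 2: o_2 = (5.0000, 3.0000, 0.0000)
after link 3: o_3 = (8.0000, 3.0000, -5.0000)
after link 4: o_4 = (9.0000, 3.8660, -5.5000)
after link 5: o_5 = (8.5000, 5.6160, -4.2010)
after link 6: o_6 = (10.5000, 2.6160, -2.4689)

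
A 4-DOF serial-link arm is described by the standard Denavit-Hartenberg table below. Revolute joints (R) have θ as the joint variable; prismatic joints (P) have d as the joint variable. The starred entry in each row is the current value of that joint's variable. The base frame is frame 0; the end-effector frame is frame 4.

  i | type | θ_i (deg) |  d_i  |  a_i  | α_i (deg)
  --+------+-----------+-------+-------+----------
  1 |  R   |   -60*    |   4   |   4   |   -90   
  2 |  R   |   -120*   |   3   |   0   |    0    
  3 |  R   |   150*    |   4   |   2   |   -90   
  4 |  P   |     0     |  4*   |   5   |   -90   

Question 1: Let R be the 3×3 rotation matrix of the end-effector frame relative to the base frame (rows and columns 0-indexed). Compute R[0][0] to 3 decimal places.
End-effector x-axis (col 0 of R) = (0.4330,-0.7500,-0.5000)
R[0][0] = 0.4330

0.433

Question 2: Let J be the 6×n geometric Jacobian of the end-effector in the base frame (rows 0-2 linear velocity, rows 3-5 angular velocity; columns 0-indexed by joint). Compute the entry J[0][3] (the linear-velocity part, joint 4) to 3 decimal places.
-0.250

prismatic axis z_3 = (-0.2500,0.4330,-0.8660)
J_v[:, 3] = z_3; J_ω[:, 3] = (0,0,0)
entry J[0][3] = -0.2500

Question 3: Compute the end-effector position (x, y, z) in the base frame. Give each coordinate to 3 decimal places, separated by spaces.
after link 1: o_1 = (2.0000, -3.4641, 4.0000)
after link 2: o_2 = (4.5981, -1.9641, 4.0000)
after link 3: o_3 = (8.9282, -1.4641, 3.0000)
after link 4: o_4 = (10.0933, -3.4821, -2.9641)

10.093 -3.482 -2.964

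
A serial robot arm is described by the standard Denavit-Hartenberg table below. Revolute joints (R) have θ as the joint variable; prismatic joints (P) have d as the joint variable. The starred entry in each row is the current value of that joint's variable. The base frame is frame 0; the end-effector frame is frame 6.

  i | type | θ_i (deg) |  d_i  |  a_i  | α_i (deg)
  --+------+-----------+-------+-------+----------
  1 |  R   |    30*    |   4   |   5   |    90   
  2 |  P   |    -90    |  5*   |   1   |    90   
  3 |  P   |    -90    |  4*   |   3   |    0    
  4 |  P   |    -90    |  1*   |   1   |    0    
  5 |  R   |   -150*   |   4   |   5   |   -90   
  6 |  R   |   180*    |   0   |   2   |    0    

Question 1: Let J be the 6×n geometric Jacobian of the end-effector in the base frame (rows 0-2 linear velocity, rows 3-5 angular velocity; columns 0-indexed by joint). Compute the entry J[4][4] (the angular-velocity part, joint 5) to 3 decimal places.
axis z_4 = (-0.8660,-0.5000,-0.0000); lever o_n−o_4 = (-2.7141,-3.2990,-2.5981)
cross product → J_v[:, 4] = (1.2990,-2.2500,1.5000)
J_ω[:, 4] = z_4
entry J[4][4] = -0.5000

-0.500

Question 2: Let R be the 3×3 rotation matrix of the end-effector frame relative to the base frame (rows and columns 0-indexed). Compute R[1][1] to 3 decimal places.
-0.500

End-effector y-axis (col 1 of R) = (-0.8660,-0.5000,0.0000)
R[1][1] = -0.5000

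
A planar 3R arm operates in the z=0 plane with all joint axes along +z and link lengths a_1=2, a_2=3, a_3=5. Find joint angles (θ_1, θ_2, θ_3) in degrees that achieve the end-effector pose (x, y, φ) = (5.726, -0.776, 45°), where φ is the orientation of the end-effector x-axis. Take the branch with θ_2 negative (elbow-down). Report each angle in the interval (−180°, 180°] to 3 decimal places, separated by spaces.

wrist centre = target − a_3·(cos φ, sin φ) = (2.1905, -4.3115)
cos θ_2 = (23.3875−2²−3²)/(2·2·3) = 0.8656; θ_2 = -30.0462° (elbow-down)
β = atan2(-4.3115,2.1905) = -63.0672°; ψ = atan2(-1.5021,4.5969) = -18.0956°
θ_1 = β − ψ = -44.9717°
θ_3 = φ − θ_1 − θ_2 = 120.0179° (wrapped to (-180°,180°])

-44.972 -30.046 120.018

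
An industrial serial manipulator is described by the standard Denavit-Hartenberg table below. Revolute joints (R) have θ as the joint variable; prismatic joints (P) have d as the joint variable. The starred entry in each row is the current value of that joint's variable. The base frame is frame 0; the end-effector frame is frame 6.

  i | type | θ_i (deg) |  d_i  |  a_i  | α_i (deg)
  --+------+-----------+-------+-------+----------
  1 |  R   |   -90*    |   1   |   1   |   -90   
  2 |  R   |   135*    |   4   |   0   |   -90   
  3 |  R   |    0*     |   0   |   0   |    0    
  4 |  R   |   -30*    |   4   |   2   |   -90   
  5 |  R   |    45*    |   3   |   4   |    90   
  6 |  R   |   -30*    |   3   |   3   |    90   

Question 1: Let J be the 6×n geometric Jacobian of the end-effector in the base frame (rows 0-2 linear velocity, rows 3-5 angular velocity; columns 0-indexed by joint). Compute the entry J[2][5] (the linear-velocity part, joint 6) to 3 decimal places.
axis z_5 = (0.3536,0.9330,0.0670); lever o_n−o_5 = (3.2783,2.0947,-1.6927)
cross product → J_v[:, 5] = (-1.7197,0.8181,-2.3181)
J_ω[:, 5] = z_5
entry J[2][5] = -2.3181

-2.318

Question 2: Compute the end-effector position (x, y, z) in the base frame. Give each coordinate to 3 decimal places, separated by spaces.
after link 1: o_1 = (0.0000, -1.0000, 1.0000)
after link 2: o_2 = (4.0000, -1.0000, 1.0000)
after link 3: o_3 = (4.0000, -1.0000, 1.0000)
after link 4: o_4 = (5.0000, 3.0532, 2.6037)
after link 5: o_5 = (3.8161, 3.8459, -2.1890)
after link 6: o_6 = (7.0944, 5.9406, -3.8818)

7.094 5.941 -3.882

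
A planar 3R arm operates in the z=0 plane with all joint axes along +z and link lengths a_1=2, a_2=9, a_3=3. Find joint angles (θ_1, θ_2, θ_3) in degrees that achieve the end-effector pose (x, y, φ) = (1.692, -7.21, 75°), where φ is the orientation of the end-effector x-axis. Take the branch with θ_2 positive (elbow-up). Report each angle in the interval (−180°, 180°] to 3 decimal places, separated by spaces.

-134.989 59.990 149.999

wrist centre = target − a_3·(cos φ, sin φ) = (0.9155, -10.1078)
cos θ_2 = (103.0054−2²−9²)/(2·2·9) = 0.5001; θ_2 = 59.9901° (elbow-up)
β = atan2(-10.1078,0.9155) = -84.8244°; ψ = atan2(7.7935,6.5013) = 50.1649°
θ_1 = β − ψ = -134.9893°
θ_3 = φ − θ_1 − θ_2 = 149.9992° (wrapped to (-180°,180°])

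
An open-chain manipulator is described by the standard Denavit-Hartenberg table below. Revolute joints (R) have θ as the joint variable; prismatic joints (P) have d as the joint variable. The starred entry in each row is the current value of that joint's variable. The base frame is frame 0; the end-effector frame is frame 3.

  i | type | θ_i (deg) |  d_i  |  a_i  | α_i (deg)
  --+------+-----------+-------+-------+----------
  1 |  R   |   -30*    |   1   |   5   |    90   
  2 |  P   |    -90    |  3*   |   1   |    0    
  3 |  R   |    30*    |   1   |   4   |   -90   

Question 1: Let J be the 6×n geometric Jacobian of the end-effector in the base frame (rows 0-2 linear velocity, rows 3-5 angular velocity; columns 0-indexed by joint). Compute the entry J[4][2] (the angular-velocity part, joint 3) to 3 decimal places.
-0.866

axis z_2 = (-0.5000,-0.8660,0.0000); lever o_n−o_2 = (1.2321,-1.8660,-3.4641)
cross product → J_v[:, 2] = (3.0000,-1.7321,2.0000)
J_ω[:, 2] = z_2
entry J[4][2] = -0.8660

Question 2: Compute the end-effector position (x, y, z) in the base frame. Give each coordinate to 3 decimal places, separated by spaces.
4.062 -6.964 -3.464

after link 1: o_1 = (4.3301, -2.5000, 1.0000)
after link 2: o_2 = (2.8301, -5.0981, 0.0000)
after link 3: o_3 = (4.0622, -6.9641, -3.4641)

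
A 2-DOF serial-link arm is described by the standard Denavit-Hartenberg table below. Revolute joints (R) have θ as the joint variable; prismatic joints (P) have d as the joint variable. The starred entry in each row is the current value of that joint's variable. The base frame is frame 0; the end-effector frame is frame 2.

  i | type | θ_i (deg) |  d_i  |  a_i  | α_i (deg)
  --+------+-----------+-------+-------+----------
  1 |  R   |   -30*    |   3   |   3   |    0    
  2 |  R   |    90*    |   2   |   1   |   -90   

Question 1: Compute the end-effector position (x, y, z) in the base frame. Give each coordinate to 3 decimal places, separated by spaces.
3.098 -0.634 5.000

after link 1: o_1 = (2.5981, -1.5000, 3.0000)
after link 2: o_2 = (3.0981, -0.6340, 5.0000)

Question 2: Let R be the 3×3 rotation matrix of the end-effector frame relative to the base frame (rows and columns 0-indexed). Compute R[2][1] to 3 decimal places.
-1.000

End-effector y-axis (col 1 of R) = (-0.0000,0.0000,-1.0000)
R[2][1] = -1.0000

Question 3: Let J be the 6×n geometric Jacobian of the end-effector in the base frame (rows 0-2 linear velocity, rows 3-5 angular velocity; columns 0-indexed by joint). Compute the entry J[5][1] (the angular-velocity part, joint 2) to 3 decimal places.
1.000

axis z_1 = (0.0000,0.0000,1.0000); lever o_n−o_1 = (0.5000,0.8660,2.0000)
cross product → J_v[:, 1] = (-0.8660,0.5000,0.0000)
J_ω[:, 1] = z_1
entry J[5][1] = 1.0000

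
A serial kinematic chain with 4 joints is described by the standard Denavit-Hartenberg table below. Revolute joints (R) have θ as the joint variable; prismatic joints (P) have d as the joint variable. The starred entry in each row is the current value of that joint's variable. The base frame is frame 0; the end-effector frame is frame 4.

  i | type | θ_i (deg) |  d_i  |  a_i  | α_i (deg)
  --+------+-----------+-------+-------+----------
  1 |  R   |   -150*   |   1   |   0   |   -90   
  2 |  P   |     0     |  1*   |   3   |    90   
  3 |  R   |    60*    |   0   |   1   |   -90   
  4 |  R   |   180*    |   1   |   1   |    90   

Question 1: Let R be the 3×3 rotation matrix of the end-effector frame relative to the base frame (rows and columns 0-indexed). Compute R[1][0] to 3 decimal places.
1.000

End-effector x-axis (col 0 of R) = (0.0000,1.0000,-0.0000)
R[1][0] = 1.0000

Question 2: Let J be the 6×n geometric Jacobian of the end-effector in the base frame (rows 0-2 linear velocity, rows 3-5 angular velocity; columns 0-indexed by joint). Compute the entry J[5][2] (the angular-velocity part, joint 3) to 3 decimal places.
axis z_2 = (0.0000,0.0000,1.0000); lever o_n−o_2 = (1.0000,0.0000,-0.0000)
cross product → J_v[:, 2] = (-0.0000,1.0000,0.0000)
J_ω[:, 2] = z_2
entry J[5][2] = 1.0000

1.000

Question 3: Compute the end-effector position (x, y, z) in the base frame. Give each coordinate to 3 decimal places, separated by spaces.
after link 1: o_1 = (0.0000, 0.0000, 1.0000)
after link 2: o_2 = (-2.0981, -2.3660, 1.0000)
after link 3: o_3 = (-2.0981, -3.3660, 1.0000)
after link 4: o_4 = (-1.0981, -2.3660, 1.0000)

-1.098 -2.366 1.000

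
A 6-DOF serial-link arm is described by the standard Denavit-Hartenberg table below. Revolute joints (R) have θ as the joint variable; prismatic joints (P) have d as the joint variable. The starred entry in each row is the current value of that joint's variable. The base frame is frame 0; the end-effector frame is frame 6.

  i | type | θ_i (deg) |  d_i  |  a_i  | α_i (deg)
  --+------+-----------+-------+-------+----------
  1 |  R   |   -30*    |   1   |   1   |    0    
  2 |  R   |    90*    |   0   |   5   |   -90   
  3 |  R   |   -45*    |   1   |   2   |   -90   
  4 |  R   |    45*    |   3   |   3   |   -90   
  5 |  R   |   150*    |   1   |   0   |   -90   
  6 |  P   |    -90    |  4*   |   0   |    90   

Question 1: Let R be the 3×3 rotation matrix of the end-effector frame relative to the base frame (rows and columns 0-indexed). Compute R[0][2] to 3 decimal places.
End-effector z-axis (col 2 of R) = (0.9236,0.3750,0.0795)
R[0][2] = 0.9236

0.924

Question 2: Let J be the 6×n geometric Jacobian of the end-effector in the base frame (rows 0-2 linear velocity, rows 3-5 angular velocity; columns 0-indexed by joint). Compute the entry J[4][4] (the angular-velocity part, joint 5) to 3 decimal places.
-0.787

axis z_4 = (0.3624,-0.7866,-0.5000); lever o_n−o_4 = (-0.1376,1.1758,-3.9495)
cross product → J_v[:, 4] = (3.6945,1.5000,0.3178)
J_ω[:, 4] = z_4
entry J[4][4] = -0.7866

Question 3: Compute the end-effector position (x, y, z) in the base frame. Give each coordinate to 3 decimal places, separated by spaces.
6.717 8.806 -2.157

after link 1: o_1 = (0.8660, -0.5000, 1.0000)
after link 2: o_2 = (3.3660, 3.8301, 1.0000)
after link 3: o_3 = (3.2071, 5.5549, 2.4142)
after link 4: o_4 = (6.8549, 7.6304, 1.7929)
after link 5: o_5 = (7.2173, 6.8438, 1.2929)
after link 6: o_6 = (6.7173, 8.8062, -2.1566)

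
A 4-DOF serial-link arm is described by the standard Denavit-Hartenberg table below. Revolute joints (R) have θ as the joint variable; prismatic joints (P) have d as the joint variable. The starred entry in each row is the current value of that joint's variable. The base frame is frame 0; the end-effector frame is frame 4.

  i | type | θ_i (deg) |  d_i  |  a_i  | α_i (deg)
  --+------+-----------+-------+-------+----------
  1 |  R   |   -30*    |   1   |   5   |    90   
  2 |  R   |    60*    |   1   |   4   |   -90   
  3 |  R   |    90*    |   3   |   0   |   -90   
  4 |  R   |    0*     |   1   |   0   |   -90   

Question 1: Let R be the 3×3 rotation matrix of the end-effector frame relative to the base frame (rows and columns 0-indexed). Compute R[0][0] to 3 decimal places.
End-effector x-axis (col 0 of R) = (0.5000,0.8660,0.0000)
R[0][0] = 0.5000

0.500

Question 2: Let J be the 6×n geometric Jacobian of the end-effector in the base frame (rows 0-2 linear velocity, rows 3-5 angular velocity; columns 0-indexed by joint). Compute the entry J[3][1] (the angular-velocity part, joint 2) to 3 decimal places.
axis z_1 = (-0.5000,-0.8660,0.0000); lever o_n−o_1 = (-1.4510,-0.3170,4.0981)
cross product → J_v[:, 1] = (-3.5490,2.0490,-1.0981)
J_ω[:, 1] = z_1
entry J[3][1] = -0.5000

-0.500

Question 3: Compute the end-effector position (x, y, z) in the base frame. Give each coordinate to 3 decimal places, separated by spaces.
2.879 -2.817 5.098

after link 1: o_1 = (4.3301, -2.5000, 1.0000)
after link 2: o_2 = (5.5622, -4.3660, 4.4641)
after link 3: o_3 = (3.3122, -3.0670, 5.9641)
after link 4: o_4 = (2.8792, -2.8170, 5.0981)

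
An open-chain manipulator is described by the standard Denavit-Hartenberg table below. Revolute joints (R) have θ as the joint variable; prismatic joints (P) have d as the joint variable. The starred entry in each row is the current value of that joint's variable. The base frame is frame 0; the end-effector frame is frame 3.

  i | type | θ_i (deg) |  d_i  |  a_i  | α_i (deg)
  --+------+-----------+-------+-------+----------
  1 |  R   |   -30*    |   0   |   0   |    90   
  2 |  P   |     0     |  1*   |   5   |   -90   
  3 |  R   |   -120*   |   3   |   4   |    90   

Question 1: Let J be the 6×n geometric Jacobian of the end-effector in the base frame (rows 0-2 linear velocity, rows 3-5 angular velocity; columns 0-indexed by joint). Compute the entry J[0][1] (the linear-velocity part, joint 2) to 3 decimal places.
-0.500

prismatic axis z_1 = (-0.5000,-0.8660,0.0000)
J_v[:, 1] = z_1; J_ω[:, 1] = (0,0,0)
entry J[0][1] = -0.5000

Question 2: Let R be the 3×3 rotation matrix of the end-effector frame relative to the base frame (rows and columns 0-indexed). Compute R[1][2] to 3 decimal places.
End-effector z-axis (col 2 of R) = (-0.5000,0.8660,0.0000)
R[1][2] = 0.8660

0.866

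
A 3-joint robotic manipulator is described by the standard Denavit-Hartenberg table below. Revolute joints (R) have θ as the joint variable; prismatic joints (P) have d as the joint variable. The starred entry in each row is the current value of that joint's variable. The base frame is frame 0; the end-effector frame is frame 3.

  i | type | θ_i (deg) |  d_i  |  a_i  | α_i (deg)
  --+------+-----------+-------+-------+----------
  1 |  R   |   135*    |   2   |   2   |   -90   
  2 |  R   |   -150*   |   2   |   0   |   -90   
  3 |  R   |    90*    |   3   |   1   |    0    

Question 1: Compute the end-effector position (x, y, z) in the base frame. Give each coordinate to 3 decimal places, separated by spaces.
after link 1: o_1 = (-1.4142, 1.4142, 2.0000)
after link 2: o_2 = (-2.8284, 0.0000, 2.0000)
after link 3: o_3 = (-3.1820, 1.7678, 4.5981)

-3.182 1.768 4.598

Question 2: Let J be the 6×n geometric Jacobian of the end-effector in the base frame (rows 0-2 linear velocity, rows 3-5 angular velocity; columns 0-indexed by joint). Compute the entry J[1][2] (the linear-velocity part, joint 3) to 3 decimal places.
0.612

axis z_2 = (-0.3536,0.3536,0.8660); lever o_n−o_2 = (-0.3536,1.7678,2.5981)
cross product → J_v[:, 2] = (-0.6124,0.6124,-0.5000)
J_ω[:, 2] = z_2
entry J[1][2] = 0.6124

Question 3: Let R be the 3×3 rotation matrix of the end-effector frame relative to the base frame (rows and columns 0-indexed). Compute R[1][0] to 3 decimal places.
0.707

End-effector x-axis (col 0 of R) = (0.7071,0.7071,0.0000)
R[1][0] = 0.7071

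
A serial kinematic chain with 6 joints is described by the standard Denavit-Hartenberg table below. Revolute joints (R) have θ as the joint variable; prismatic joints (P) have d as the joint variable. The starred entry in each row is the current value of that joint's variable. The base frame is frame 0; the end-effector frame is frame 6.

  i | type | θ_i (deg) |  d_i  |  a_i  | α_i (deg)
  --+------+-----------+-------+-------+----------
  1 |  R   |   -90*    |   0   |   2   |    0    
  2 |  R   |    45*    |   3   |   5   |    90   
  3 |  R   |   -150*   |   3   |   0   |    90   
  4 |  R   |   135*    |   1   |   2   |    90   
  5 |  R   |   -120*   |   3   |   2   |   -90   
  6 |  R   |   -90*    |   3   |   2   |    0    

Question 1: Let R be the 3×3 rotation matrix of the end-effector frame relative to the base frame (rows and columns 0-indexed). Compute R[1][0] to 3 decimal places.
-0.067

End-effector x-axis (col 0 of R) = (-0.9330,-0.0670,-0.3536)
R[1][0] = -0.0670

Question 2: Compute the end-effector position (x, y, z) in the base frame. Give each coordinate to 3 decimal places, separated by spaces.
after link 1: o_1 = (0.0000, -2.0000, 0.0000)
after link 2: o_2 = (3.5355, -5.5355, 3.0000)
after link 3: o_3 = (1.4142, -7.6569, 3.0000)
after link 4: o_4 = (0.9267, -9.1693, 4.5731)
after link 5: o_5 = (-1.1930, -9.0496, 1.6589)
after link 6: o_6 = (-2.7027, -12.1380, 0.5713)

-2.703 -12.138 0.571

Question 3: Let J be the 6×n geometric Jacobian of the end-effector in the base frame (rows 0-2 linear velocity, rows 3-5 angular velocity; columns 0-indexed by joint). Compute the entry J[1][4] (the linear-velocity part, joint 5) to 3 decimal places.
-2.451

axis z_4 = (-0.9330,-0.0670,-0.3536); lever o_n−o_4 = (-3.6294,-2.9687,-4.0018)
cross product → J_v[:, 4] = (-0.7815,-2.4505,2.5267)
J_ω[:, 4] = z_4
entry J[1][4] = -2.4505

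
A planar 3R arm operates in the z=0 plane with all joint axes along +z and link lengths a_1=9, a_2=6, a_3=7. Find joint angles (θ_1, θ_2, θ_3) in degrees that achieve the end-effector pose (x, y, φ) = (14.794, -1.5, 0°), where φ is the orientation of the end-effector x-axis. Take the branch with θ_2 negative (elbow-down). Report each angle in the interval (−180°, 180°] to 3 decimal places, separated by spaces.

30.000 -120.002 90.002

wrist centre = target − a_3·(cos φ, sin φ) = (7.7940, -1.5000)
cos θ_2 = (62.9964−9²−6²)/(2·9·6) = -0.5000; θ_2 = -120.0022° (elbow-down)
β = atan2(-1.5000,7.7940) = -10.8937°; ψ = atan2(-5.1960,5.9998) = -40.8937°
θ_1 = β − ψ = 30.0000°
θ_3 = φ − θ_1 − θ_2 = 90.0022° (wrapped to (-180°,180°])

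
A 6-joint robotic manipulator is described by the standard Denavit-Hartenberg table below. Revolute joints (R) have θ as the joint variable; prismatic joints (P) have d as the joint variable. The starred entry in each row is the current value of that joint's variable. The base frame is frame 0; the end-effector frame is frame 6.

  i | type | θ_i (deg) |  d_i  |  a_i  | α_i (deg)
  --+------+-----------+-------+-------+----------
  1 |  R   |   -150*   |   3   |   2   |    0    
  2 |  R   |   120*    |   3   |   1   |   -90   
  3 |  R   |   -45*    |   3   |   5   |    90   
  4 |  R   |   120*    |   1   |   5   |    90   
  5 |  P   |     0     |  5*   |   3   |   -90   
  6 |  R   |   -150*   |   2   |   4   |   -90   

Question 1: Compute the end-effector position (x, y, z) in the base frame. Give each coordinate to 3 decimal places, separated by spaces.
7.896 5.483 14.340

after link 1: o_1 = (-1.7321, -1.0000, 3.0000)
after link 2: o_2 = (-0.8660, -1.5000, 6.0000)
after link 3: o_3 = (3.6958, -0.6697, 9.5355)
after link 4: o_4 = (3.7176, 4.3177, 8.4749)
after link 5: o_5 = (7.9997, 7.7322, 10.4761)
after link 6: o_6 = (7.8963, 5.4825, 14.3398)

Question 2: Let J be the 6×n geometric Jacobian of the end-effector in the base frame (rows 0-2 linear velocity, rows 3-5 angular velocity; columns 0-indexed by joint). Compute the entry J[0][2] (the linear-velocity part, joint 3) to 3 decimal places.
axis z_2 = (0.5000,0.8660,0.0000); lever o_n−o_2 = (8.7623,6.9825,8.3398)
cross product → J_v[:, 2] = (7.2225,-4.1699,-4.0971)
J_ω[:, 2] = z_2
entry J[0][2] = 7.2225

7.222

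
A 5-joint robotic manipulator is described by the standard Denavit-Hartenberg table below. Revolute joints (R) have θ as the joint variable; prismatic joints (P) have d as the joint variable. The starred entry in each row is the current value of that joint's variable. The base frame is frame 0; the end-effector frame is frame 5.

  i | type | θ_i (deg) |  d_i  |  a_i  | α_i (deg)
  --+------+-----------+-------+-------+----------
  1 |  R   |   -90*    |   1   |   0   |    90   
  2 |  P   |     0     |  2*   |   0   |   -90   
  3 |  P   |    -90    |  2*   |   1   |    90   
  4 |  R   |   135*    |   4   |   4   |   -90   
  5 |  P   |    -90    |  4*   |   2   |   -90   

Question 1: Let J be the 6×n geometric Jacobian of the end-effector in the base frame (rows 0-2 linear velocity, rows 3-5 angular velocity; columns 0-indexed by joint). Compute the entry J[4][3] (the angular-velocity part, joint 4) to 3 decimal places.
1.000

axis z_3 = (-0.0000,1.0000,0.0000); lever o_n−o_3 = (5.6569,6.0000,0.0000)
cross product → J_v[:, 3] = (0.0000,0.0000,-5.6569)
J_ω[:, 3] = z_3
entry J[4][3] = 1.0000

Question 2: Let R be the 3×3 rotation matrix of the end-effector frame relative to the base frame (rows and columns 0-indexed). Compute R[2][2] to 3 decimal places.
End-effector z-axis (col 2 of R) = (0.7071,-0.0000,0.7071)
R[2][2] = 0.7071

0.707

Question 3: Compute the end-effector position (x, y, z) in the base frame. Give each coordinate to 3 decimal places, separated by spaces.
2.657 6.000 3.000

after link 1: o_1 = (0.0000, 0.0000, 1.0000)
after link 2: o_2 = (-2.0000, -0.0000, 1.0000)
after link 3: o_3 = (-3.0000, -0.0000, 3.0000)
after link 4: o_4 = (-0.1716, 4.0000, 5.8284)
after link 5: o_5 = (2.6569, 6.0000, 3.0000)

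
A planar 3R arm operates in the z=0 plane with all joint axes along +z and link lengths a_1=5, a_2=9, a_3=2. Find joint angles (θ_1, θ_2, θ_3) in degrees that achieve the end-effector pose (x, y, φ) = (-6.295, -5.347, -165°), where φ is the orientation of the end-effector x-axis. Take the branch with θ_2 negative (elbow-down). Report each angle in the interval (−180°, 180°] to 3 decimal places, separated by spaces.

wrist centre = target − a_3·(cos φ, sin φ) = (-4.3631, -4.8294)
cos θ_2 = (42.3598−5²−9²)/(2·5·9) = -0.7071; θ_2 = -135.0005° (elbow-down)
β = atan2(-4.8294,-4.3631) = -132.0966°; ψ = atan2(-6.3639,-1.3640) = -102.0976°
θ_1 = β − ψ = -29.9991°
θ_3 = φ − θ_1 − θ_2 = -0.0004° (wrapped to (-180°,180°])

-29.999 -135.001 -0.000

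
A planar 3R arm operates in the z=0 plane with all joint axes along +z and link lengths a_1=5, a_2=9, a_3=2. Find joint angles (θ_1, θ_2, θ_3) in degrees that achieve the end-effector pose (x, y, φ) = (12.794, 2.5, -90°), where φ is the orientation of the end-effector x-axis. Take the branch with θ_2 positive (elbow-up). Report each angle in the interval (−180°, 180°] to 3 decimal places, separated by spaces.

wrist centre = target − a_3·(cos φ, sin φ) = (12.7940, 4.5000)
cos θ_2 = (183.9364−5²−9²)/(2·5·9) = 0.8660; θ_2 = 30.0074° (elbow-up)
β = atan2(4.5000,12.7940) = 19.3782°; ψ = atan2(4.5010,12.7936) = 19.3827°
θ_1 = β − ψ = -0.0045°
θ_3 = φ − θ_1 − θ_2 = -120.0029° (wrapped to (-180°,180°])

-0.005 30.007 -120.003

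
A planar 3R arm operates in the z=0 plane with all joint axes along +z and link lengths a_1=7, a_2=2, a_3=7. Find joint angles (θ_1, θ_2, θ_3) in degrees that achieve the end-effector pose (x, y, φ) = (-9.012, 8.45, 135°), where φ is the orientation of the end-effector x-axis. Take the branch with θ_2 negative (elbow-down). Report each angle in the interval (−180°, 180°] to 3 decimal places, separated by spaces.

wrist centre = target − a_3·(cos φ, sin φ) = (-4.0623, 3.5003)
cos θ_2 = (28.7537−7²−2²)/(2·7·2) = -0.8659; θ_2 = -149.9903° (elbow-down)
β = atan2(3.5003,-4.0623) = 139.2501°; ψ = atan2(-1.0003,5.2681) = -10.7512°
θ_1 = β − ψ = 150.0012°
θ_3 = φ − θ_1 − θ_2 = 134.9891° (wrapped to (-180°,180°])

150.001 -149.990 134.989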